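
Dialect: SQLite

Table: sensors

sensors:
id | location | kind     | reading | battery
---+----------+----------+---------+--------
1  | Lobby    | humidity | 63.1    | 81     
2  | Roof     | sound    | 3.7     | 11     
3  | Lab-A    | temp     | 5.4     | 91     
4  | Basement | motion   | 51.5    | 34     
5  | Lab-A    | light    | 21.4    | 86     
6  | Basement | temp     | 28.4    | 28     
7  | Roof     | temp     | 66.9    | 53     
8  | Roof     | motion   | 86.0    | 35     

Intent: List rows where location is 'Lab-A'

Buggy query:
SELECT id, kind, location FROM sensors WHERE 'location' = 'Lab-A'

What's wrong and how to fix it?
Bug: 'location' in single quotes is a string literal, not the column; the comparison is literal-vs-literal and never true

Fix: Remove the quotes around the column name (or use double quotes for an identifier)

Corrected query:
SELECT id, kind, location FROM sensors WHERE location = 'Lab-A'

Result:
id | kind  | location
---+-------+---------
3  | temp  | Lab-A   
5  | light | Lab-A   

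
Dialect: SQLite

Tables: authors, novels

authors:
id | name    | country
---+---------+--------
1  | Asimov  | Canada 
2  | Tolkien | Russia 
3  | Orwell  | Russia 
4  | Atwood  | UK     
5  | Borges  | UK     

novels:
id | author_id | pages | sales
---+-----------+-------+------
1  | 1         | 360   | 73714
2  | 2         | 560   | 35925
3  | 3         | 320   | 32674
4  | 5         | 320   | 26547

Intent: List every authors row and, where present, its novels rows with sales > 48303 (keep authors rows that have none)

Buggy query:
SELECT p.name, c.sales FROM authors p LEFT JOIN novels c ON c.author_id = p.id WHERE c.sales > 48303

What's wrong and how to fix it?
Bug: A WHERE condition on the right-hand table after LEFT JOIN drops unmatched parents

Fix: Move the right-table condition into the ON clause so unmatched parents are kept

Corrected query:
SELECT p.name, c.sales FROM authors p LEFT JOIN novels c ON c.author_id = p.id AND c.sales > 48303

Result:
name    | sales
--------+------
Asimov  | 73714
Tolkien | NULL 
Orwell  | NULL 
Atwood  | NULL 
Borges  | NULL 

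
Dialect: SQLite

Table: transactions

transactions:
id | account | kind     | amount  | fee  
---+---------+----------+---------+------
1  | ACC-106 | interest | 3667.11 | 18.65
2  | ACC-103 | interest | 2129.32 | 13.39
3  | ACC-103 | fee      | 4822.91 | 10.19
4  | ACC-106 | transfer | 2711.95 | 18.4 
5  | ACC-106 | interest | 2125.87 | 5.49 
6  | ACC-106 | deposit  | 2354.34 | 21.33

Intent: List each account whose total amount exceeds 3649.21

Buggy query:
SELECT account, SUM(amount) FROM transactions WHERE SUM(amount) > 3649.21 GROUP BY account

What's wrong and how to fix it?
Bug: SUM(amount) is an aggregate, but WHERE filters rows before aggregation

Fix: Move the aggregate condition to a HAVING clause

Corrected query:
SELECT account, SUM(amount) FROM transactions GROUP BY account HAVING SUM(amount) > 3649.21

Result:
account | SUM(amount)
--------+------------
ACC-103 | 6952.23    
ACC-106 | 10859.27   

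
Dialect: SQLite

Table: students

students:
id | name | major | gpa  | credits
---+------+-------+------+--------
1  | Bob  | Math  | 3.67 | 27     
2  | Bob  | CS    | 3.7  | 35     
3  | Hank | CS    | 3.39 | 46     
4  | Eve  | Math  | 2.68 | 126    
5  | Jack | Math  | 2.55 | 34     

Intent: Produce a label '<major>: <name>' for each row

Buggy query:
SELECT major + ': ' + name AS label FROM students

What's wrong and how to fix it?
Bug: SQLite uses || for string concatenation; + coerces text to numbers (yielding 0)

Fix: Replace + with || to concatenate text

Corrected query:
SELECT major || ': ' || name AS label FROM students

Result:
label     
----------
Math: Bob 
CS: Bob   
CS: Hank  
Math: Eve 
Math: Jack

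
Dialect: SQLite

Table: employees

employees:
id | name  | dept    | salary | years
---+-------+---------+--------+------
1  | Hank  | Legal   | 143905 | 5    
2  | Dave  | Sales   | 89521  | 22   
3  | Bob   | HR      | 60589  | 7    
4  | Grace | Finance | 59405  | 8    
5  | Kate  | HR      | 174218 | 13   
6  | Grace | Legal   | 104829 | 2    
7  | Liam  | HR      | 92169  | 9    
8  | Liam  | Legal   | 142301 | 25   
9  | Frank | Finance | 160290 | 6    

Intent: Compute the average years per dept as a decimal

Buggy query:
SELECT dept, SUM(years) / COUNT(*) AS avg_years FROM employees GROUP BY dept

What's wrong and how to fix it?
Bug: Both operands are integers, so '/' performs integer division and truncates

Fix: Multiply by 1.0 (or CAST to REAL) to force floating-point division

Corrected query:
SELECT dept, SUM(years) * 1.0 / COUNT(*) AS avg_years FROM employees GROUP BY dept

Result:
dept    | avg_years
--------+----------
Finance | 7        
HR      | 9.666667 
Legal   | 10.666667
Sales   | 22       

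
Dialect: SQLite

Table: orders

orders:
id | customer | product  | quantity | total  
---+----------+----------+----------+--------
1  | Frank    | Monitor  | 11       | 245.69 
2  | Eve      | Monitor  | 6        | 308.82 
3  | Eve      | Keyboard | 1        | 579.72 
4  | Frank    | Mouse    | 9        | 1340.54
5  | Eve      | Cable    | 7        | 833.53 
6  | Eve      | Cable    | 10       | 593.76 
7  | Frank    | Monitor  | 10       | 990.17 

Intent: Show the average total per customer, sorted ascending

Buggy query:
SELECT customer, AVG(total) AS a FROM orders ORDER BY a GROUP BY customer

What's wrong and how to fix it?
Bug: ORDER BY appears before GROUP BY; SQL clause order requires GROUP BY first

Fix: Move ORDER BY to the end, after GROUP BY

Corrected query:
SELECT customer, AVG(total) AS a FROM orders GROUP BY customer ORDER BY a

Result:
customer | a       
---------+---------
Eve      | 578.9575
Frank    | 858.8   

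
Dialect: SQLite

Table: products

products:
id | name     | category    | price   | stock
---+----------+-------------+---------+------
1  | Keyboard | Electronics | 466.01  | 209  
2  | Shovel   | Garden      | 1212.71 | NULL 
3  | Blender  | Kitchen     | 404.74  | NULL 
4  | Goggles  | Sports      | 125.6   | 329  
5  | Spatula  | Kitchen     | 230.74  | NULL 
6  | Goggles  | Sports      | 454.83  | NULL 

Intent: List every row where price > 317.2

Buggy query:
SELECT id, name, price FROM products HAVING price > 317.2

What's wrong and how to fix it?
Bug: This is a non-aggregate query (no GROUP BY, no aggregates), so in SQLite the HAVING clause is invalid here; a row-level condition belongs in WHERE

Fix: Replace HAVING with WHERE since the condition applies to individual rows

Corrected query:
SELECT id, name, price FROM products WHERE price > 317.2

Result:
id | name     | price  
---+----------+--------
1  | Keyboard | 466.01 
2  | Shovel   | 1212.71
3  | Blender  | 404.74 
6  | Goggles  | 454.83 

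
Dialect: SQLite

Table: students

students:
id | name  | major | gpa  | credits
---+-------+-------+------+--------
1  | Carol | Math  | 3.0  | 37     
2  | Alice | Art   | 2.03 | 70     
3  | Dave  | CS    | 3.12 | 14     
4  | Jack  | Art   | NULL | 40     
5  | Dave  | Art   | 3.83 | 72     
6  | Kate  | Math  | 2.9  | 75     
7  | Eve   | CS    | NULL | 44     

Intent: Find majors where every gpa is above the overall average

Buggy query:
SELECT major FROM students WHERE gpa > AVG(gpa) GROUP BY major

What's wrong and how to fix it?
Bug: AVG() is an aggregate; it can't sit directly in WHERE

Fix: Compute the overall average in a scalar subquery and compare each group's MIN against it in HAVING

Corrected query:
SELECT major FROM students GROUP BY major HAVING MIN(gpa) > (SELECT AVG(gpa) FROM students)

Result:
major
-----
CS   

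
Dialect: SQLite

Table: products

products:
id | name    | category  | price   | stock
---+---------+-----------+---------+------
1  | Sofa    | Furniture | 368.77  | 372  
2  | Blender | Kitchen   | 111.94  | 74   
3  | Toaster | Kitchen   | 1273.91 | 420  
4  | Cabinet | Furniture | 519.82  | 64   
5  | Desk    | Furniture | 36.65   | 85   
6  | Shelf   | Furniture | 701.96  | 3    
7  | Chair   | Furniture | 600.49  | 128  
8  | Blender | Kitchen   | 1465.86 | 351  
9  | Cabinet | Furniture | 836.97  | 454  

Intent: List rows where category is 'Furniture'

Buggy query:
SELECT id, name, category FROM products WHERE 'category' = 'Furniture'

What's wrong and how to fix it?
Bug: Single quotes denote string literals in SQL; the column name is being compared as a constant string

Fix: Remove the quotes around the column name (or use double quotes for an identifier)

Corrected query:
SELECT id, name, category FROM products WHERE category = 'Furniture'

Result:
id | name    | category 
---+---------+----------
1  | Sofa    | Furniture
4  | Cabinet | Furniture
5  | Desk    | Furniture
6  | Shelf   | Furniture
7  | Chair   | Furniture
9  | Cabinet | Furniture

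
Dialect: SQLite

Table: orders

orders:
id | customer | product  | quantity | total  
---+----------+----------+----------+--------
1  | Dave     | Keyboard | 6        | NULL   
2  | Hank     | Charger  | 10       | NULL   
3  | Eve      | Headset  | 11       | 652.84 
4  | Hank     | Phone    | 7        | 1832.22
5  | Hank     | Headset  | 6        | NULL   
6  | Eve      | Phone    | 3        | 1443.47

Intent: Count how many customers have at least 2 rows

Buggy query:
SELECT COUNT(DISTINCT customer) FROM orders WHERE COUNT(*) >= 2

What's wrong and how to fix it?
Bug: WHERE filters individual rows, not groups, so a group-level COUNT is invalid there

Fix: Group first with HAVING COUNT(*) >= 2, then COUNT the resulting groups

Corrected query:
SELECT COUNT(*) FROM (SELECT customer FROM orders GROUP BY customer HAVING COUNT(*) >= 2)

Result:
COUNT(*)
--------
2       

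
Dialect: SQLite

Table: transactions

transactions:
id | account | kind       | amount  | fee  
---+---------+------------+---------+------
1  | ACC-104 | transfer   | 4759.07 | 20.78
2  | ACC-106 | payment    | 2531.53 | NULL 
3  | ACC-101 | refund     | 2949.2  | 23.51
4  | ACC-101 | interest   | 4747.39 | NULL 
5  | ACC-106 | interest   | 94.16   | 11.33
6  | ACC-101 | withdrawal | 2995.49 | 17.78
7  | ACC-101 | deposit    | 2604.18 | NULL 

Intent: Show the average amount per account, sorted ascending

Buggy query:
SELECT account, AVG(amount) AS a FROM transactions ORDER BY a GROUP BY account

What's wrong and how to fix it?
Bug: ORDER BY appears before GROUP BY; SQL clause order requires GROUP BY first

Fix: Reorder: SELECT … FROM … GROUP BY … ORDER BY …

Corrected query:
SELECT account, AVG(amount) AS a FROM transactions GROUP BY account ORDER BY a

Result:
account | a       
--------+---------
ACC-106 | 1312.845
ACC-101 | 3324.065
ACC-104 | 4759.07 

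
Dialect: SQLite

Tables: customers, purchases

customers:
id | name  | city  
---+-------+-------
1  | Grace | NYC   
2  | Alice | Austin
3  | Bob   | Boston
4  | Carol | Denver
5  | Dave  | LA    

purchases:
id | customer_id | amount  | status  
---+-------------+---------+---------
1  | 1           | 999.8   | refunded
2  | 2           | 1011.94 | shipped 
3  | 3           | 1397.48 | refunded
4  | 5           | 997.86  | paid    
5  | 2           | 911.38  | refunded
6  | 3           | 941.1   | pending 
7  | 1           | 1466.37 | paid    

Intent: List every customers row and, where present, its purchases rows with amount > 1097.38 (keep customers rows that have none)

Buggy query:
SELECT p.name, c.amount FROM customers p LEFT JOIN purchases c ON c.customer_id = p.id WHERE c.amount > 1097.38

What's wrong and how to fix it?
Bug: Filtering c.amount in WHERE discards the NULL rows produced by LEFT JOIN, turning it into an inner join

Fix: Move the right-table condition into the ON clause so unmatched parents are kept

Corrected query:
SELECT p.name, c.amount FROM customers p LEFT JOIN purchases c ON c.customer_id = p.id AND c.amount > 1097.38

Result:
name  | amount 
------+--------
Grace | 1466.37
Alice | NULL   
Bob   | 1397.48
Carol | NULL   
Dave  | NULL   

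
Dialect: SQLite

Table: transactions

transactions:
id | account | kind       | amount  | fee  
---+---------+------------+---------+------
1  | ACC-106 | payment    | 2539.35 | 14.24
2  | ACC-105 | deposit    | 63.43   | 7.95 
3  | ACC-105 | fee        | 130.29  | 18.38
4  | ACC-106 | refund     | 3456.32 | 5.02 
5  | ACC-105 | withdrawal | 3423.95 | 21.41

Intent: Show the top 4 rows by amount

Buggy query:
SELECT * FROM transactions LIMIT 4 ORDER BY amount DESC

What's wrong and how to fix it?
Bug: LIMIT must come after ORDER BY

Fix: Sort with ORDER BY, then apply LIMIT

Corrected query:
SELECT * FROM transactions ORDER BY amount DESC LIMIT 4

Result:
id | account | kind       | amount  | fee  
---+---------+------------+---------+------
4  | ACC-106 | refund     | 3456.32 | 5.02 
5  | ACC-105 | withdrawal | 3423.95 | 21.41
1  | ACC-106 | payment    | 2539.35 | 14.24
3  | ACC-105 | fee        | 130.29  | 18.38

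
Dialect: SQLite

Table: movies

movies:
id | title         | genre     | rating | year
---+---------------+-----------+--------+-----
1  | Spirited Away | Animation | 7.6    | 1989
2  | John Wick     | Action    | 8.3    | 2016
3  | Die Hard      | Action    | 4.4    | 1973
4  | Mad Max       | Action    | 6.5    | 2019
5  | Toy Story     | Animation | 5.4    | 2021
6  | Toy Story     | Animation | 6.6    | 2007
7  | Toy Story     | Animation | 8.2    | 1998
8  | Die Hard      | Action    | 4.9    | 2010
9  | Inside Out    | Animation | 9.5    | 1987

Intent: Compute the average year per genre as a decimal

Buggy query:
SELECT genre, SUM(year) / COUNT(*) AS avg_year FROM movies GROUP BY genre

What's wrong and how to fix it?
Bug: SUM(year) and COUNT(*) are both integers; the division truncates the fractional part

Fix: Cast one side to REAL so the division keeps the fractional part

Corrected query:
SELECT genre, SUM(year) * 1.0 / COUNT(*) AS avg_year FROM movies GROUP BY genre

Result:
genre     | avg_year
----------+---------
Action    | 2004.5  
Animation | 2000.4  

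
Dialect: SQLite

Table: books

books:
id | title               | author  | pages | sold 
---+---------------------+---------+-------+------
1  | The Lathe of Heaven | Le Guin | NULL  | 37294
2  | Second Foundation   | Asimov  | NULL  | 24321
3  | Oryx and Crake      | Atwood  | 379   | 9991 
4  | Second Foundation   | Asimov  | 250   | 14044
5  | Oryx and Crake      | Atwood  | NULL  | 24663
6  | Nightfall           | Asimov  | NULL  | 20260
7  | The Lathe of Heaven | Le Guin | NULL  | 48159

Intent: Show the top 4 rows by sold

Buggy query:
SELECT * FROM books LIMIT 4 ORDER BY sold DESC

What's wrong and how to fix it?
Bug: LIMIT must come after ORDER BY

Fix: Sort with ORDER BY, then apply LIMIT

Corrected query:
SELECT * FROM books ORDER BY sold DESC LIMIT 4

Result:
id | title               | author  | pages | sold 
---+---------------------+---------+-------+------
7  | The Lathe of Heaven | Le Guin | NULL  | 48159
1  | The Lathe of Heaven | Le Guin | NULL  | 37294
5  | Oryx and Crake      | Atwood  | NULL  | 24663
2  | Second Foundation   | Asimov  | NULL  | 24321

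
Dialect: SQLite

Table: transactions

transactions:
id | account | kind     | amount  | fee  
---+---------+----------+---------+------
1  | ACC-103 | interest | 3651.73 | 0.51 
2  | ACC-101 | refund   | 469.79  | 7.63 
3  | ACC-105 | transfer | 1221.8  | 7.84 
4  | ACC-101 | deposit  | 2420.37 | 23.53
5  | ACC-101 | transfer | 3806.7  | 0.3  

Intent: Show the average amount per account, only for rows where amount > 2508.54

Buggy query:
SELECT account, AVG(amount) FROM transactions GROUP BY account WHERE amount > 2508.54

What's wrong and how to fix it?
Bug: WHERE cannot follow GROUP BY

Fix: Place WHERE between FROM and GROUP BY

Corrected query:
SELECT account, AVG(amount) FROM transactions WHERE amount > 2508.54 GROUP BY account

Result:
account | AVG(amount)
--------+------------
ACC-101 | 3806.7     
ACC-103 | 3651.73    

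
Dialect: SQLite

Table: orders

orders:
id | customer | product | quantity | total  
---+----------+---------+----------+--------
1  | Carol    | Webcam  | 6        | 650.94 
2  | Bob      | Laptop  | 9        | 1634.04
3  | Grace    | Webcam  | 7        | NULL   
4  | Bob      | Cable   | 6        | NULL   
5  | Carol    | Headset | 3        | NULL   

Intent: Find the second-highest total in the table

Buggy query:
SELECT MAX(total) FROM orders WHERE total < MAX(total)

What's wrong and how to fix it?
Bug: The inner MAX is an aggregate inside WHERE, which is not allowed

Fix: Put the inner MAX in a scalar subquery

Corrected query:
SELECT MAX(total) FROM orders WHERE total < (SELECT MAX(total) FROM orders)

Result:
MAX(total)
----------
650.94    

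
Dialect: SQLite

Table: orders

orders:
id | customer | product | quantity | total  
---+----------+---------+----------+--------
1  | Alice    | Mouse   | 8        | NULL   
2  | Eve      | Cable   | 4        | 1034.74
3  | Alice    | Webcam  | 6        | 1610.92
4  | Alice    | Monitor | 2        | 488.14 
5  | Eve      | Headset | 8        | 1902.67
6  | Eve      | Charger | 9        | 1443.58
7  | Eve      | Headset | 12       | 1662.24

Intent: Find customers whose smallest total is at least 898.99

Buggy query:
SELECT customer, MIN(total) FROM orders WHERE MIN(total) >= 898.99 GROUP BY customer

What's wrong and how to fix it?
Bug: MIN() in WHERE is a misuse of aggregate

Fix: Replace WHERE with HAVING after the GROUP BY

Corrected query:
SELECT customer, MIN(total) FROM orders GROUP BY customer HAVING MIN(total) >= 898.99

Result:
customer | MIN(total)
---------+-----------
Eve      | 1034.74   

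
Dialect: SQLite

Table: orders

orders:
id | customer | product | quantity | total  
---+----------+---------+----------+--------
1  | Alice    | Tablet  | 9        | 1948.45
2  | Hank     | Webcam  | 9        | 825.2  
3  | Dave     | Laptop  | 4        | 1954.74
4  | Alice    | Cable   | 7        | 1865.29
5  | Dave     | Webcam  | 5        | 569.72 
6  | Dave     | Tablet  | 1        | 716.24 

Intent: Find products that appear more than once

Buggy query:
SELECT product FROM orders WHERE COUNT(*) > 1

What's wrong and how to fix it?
Bug: COUNT(*) is an aggregate and cannot be used in WHERE

Fix: GROUP BY product, then filter groups with HAVING COUNT(*) > 1

Corrected query:
SELECT product FROM orders GROUP BY product HAVING COUNT(*) > 1

Result:
product
-------
Tablet 
Webcam 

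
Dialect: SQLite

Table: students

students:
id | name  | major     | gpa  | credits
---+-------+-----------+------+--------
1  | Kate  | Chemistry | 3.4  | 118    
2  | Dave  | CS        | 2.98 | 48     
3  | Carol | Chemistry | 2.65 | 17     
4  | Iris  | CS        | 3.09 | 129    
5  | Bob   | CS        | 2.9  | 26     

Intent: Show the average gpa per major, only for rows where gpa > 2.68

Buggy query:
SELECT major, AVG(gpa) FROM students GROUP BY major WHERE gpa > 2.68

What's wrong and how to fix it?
Bug: Row-level WHERE must come before GROUP BY in the clause order

Fix: Move the WHERE clause before GROUP BY

Corrected query:
SELECT major, AVG(gpa) FROM students WHERE gpa > 2.68 GROUP BY major

Result:
major     | AVG(gpa)
----------+---------
CS        | 2.99    
Chemistry | 3.4     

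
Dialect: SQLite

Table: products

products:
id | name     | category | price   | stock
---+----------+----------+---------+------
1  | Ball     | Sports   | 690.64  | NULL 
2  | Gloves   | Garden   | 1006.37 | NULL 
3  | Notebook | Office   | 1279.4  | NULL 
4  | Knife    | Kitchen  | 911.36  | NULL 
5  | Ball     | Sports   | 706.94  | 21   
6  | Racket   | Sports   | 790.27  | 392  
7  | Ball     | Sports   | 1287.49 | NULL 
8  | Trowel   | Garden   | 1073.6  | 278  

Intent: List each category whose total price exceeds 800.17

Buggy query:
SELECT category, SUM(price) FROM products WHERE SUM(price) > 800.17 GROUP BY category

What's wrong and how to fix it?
Bug: WHERE runs before GROUP BY, so aggregates aren't available there

Fix: Use HAVING (which filters groups after aggregation) instead of WHERE

Corrected query:
SELECT category, SUM(price) FROM products GROUP BY category HAVING SUM(price) > 800.17

Result:
category | SUM(price)
---------+-----------
Garden   | 2079.97   
Kitchen  | 911.36    
Office   | 1279.4    
Sports   | 3475.34   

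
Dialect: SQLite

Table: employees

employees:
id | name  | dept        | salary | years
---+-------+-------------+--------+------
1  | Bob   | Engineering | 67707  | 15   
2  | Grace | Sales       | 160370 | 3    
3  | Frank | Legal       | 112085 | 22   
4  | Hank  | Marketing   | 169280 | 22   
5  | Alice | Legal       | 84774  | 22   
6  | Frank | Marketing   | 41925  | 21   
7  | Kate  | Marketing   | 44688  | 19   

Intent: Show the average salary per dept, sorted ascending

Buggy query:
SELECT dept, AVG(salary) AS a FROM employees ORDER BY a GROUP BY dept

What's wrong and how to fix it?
Bug: GROUP BY must precede ORDER BY

Fix: Move ORDER BY to the end, after GROUP BY

Corrected query:
SELECT dept, AVG(salary) AS a FROM employees GROUP BY dept ORDER BY a

Result:
dept        | a           
------------+-------------
Engineering | 67707       
Marketing   | 85297.666667
Legal       | 98429.5     
Sales       | 160370      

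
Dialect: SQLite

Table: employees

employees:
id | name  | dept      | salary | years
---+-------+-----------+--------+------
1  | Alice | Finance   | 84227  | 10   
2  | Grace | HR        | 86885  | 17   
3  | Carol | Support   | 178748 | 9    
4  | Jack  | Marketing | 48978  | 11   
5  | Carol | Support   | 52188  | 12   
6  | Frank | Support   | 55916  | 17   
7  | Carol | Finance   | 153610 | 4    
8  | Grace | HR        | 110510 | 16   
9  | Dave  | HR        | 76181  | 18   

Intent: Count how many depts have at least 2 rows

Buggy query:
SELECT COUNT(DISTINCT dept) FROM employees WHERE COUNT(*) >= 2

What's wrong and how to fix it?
Bug: WHERE filters individual rows, not groups, so a group-level COUNT is invalid there

Fix: Use a subquery that GROUPs and filters with HAVING, then count its rows

Corrected query:
SELECT COUNT(*) FROM (SELECT dept FROM employees GROUP BY dept HAVING COUNT(*) >= 2)

Result:
COUNT(*)
--------
3       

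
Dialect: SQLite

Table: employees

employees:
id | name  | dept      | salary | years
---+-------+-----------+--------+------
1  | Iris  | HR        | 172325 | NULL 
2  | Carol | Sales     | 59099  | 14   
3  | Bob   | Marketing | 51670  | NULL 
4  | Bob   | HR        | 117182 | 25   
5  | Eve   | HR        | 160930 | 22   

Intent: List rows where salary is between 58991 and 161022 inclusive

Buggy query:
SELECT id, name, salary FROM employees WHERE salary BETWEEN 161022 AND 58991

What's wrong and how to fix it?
Bug: BETWEEN expects the lower bound first; with 161022 AND 58991 the range is empty

Fix: Swap the bounds so the smaller value comes first

Corrected query:
SELECT id, name, salary FROM employees WHERE salary BETWEEN 58991 AND 161022

Result:
id | name  | salary
---+-------+-------
2  | Carol | 59099 
4  | Bob   | 117182
5  | Eve   | 160930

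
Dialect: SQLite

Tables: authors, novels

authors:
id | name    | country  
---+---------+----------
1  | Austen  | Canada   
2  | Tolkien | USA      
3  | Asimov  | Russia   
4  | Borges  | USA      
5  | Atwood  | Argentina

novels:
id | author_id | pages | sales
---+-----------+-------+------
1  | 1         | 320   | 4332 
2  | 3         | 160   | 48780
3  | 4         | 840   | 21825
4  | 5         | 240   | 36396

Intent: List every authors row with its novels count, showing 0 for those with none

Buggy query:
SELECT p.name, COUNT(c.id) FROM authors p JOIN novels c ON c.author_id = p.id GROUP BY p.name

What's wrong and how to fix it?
Bug: An inner join excludes parents with zero children

Fix: Use LEFT JOIN so parents without children still appear (COUNT(c.id) gives 0)

Corrected query:
SELECT p.name, COUNT(c.id) FROM authors p LEFT JOIN novels c ON c.author_id = p.id GROUP BY p.name

Result:
name    | COUNT(c.id)
--------+------------
Asimov  | 1          
Atwood  | 1          
Austen  | 1          
Borges  | 1          
Tolkien | 0          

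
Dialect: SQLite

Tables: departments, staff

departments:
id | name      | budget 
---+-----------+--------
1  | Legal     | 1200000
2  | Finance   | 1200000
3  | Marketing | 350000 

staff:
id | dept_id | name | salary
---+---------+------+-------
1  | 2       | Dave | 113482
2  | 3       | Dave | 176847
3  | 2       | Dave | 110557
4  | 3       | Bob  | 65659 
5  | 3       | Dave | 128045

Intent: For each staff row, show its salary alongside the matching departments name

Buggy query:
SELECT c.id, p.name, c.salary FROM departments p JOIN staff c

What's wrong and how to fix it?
Bug: JOIN with no ON clause produces a cartesian product; every staff row pairs with every departments row

Fix: Specify the join condition linking the foreign key to the parent id

Corrected query:
SELECT c.id, p.name, c.salary FROM departments p JOIN staff c ON c.dept_id = p.id

Result:
id | name      | salary
---+-----------+-------
1  | Finance   | 113482
2  | Marketing | 176847
3  | Finance   | 110557
4  | Marketing | 65659 
5  | Marketing | 128045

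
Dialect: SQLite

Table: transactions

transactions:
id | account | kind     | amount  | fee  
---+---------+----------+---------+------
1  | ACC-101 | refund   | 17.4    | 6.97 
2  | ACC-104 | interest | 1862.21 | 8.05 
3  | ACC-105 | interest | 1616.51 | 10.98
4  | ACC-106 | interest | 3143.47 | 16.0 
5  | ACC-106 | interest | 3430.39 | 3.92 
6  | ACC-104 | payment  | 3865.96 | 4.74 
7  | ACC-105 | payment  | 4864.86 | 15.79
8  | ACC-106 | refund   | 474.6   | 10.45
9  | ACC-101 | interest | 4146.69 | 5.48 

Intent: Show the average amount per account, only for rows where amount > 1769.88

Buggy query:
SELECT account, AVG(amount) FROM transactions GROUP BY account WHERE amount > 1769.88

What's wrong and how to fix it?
Bug: WHERE cannot follow GROUP BY

Fix: Move the WHERE clause before GROUP BY

Corrected query:
SELECT account, AVG(amount) FROM transactions WHERE amount > 1769.88 GROUP BY account

Result:
account | AVG(amount)
--------+------------
ACC-101 | 4146.69    
ACC-104 | 2864.085   
ACC-105 | 4864.86    
ACC-106 | 3286.93    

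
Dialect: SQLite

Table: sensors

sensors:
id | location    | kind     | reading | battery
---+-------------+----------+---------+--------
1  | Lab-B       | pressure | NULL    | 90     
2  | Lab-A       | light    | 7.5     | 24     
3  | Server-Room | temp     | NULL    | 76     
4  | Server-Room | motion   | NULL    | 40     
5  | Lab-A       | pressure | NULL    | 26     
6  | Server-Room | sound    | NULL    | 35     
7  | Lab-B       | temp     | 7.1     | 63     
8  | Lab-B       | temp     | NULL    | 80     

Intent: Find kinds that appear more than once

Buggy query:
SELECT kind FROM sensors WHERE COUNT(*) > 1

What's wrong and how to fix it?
Bug: COUNT(*) is an aggregate and cannot be used in WHERE

Fix: GROUP BY kind, then filter groups with HAVING COUNT(*) > 1

Corrected query:
SELECT kind FROM sensors GROUP BY kind HAVING COUNT(*) > 1

Result:
kind    
--------
pressure
temp    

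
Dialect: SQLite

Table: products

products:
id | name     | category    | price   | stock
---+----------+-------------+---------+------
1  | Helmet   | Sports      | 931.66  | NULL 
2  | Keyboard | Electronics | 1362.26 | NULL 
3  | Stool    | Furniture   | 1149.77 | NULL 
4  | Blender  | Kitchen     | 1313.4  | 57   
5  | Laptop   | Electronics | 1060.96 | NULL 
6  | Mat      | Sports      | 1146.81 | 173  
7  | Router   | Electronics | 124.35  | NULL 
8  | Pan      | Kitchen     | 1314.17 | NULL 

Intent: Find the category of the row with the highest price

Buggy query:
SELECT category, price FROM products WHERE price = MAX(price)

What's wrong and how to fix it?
Bug: WHERE is evaluated per row; an aggregate over the whole table isn't defined there

Fix: Use a subquery: WHERE price = (SELECT MAX(price) FROM products)

Corrected query:
SELECT category, price FROM products WHERE price = (SELECT MAX(price) FROM products)

Result:
category    | price  
------------+--------
Electronics | 1362.26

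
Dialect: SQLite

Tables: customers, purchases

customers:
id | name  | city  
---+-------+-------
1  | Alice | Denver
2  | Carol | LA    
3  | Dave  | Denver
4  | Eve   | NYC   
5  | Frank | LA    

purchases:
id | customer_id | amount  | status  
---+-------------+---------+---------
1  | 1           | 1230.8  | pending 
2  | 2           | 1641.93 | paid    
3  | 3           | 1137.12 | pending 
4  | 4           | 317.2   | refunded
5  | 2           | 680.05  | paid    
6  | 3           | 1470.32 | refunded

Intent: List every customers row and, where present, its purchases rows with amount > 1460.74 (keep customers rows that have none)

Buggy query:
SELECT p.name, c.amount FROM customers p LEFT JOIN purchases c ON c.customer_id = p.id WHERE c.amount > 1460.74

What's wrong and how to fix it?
Bug: Filtering c.amount in WHERE discards the NULL rows produced by LEFT JOIN, turning it into an inner join

Fix: Move the right-table condition into the ON clause so unmatched parents are kept

Corrected query:
SELECT p.name, c.amount FROM customers p LEFT JOIN purchases c ON c.customer_id = p.id AND c.amount > 1460.74

Result:
name  | amount 
------+--------
Alice | NULL   
Carol | 1641.93
Dave  | 1470.32
Eve   | NULL   
Frank | NULL   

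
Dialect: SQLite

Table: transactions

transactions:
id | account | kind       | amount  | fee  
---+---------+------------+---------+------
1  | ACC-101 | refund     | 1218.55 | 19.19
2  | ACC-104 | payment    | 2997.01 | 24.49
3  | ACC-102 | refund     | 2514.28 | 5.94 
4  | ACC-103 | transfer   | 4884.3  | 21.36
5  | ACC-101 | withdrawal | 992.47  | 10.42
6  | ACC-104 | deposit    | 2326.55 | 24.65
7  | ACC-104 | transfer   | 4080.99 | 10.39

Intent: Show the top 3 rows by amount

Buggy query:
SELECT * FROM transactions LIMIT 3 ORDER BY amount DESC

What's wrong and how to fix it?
Bug: LIMIT must come after ORDER BY

Fix: Sort with ORDER BY, then apply LIMIT

Corrected query:
SELECT * FROM transactions ORDER BY amount DESC LIMIT 3

Result:
id | account | kind     | amount  | fee  
---+---------+----------+---------+------
4  | ACC-103 | transfer | 4884.3  | 21.36
7  | ACC-104 | transfer | 4080.99 | 10.39
2  | ACC-104 | payment  | 2997.01 | 24.49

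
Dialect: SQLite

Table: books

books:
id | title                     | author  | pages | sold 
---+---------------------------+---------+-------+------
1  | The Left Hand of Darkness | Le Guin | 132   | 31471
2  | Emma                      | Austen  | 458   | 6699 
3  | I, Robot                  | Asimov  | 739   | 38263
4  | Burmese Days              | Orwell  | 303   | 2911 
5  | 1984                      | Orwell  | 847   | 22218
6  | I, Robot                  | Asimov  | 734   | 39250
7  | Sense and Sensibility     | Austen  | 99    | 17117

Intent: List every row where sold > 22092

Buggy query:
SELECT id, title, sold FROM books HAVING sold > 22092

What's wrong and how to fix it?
Bug: HAVING filters the output of aggregation, but this query has no GROUP BY and no aggregate functions, so SQLite rejects it (HAVING clause on a non-aggregate query); the condition here is per row

Fix: Use WHERE for row-level filtering

Corrected query:
SELECT id, title, sold FROM books WHERE sold > 22092

Result:
id | title                     | sold 
---+---------------------------+------
1  | The Left Hand of Darkness | 31471
3  | I, Robot                  | 38263
5  | 1984                      | 22218
6  | I, Robot                  | 39250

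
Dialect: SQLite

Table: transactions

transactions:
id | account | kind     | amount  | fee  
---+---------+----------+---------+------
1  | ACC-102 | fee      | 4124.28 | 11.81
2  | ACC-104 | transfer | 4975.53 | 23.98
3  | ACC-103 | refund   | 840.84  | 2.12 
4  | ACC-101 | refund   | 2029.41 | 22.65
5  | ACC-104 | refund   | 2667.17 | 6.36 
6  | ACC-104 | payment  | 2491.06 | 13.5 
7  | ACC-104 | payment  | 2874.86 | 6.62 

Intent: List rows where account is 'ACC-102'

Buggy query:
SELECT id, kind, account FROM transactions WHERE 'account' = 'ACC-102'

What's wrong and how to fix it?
Bug: Single quotes denote string literals in SQL; the column name is being compared as a constant string

Fix: Remove the quotes around the column name (or use double quotes for an identifier)

Corrected query:
SELECT id, kind, account FROM transactions WHERE account = 'ACC-102'

Result:
id | kind | account
---+------+--------
1  | fee  | ACC-102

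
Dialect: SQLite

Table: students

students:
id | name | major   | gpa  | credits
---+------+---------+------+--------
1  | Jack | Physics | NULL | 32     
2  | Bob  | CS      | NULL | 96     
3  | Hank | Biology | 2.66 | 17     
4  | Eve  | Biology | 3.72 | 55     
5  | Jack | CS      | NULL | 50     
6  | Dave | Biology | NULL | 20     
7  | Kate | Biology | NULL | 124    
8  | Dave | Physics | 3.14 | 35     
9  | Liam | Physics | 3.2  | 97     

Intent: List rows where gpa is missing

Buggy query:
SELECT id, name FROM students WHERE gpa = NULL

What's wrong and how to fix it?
Bug: '= NULL' is always unknown in SQL three-valued logic, so no rows match

Fix: Replace '= NULL' with 'IS NULL'

Corrected query:
SELECT id, name FROM students WHERE gpa IS NULL

Result:
id | name
---+-----
1  | Jack
2  | Bob 
5  | Jack
6  | Dave
7  | Kate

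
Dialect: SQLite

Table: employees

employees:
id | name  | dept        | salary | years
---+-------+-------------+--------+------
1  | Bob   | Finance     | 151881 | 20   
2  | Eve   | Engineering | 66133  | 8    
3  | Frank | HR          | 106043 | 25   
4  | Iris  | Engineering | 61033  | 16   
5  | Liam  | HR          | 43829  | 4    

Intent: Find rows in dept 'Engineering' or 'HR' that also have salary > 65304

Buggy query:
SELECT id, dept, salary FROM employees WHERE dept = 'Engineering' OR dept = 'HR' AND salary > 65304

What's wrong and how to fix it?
Bug: AND binds tighter than OR, so this parses as dept = 'Engineering' OR (dept = 'HR' AND salary > 65304)

Fix: Add parentheses around the OR so the AND applies to both alternatives

Corrected query:
SELECT id, dept, salary FROM employees WHERE (dept = 'Engineering' OR dept = 'HR') AND salary > 65304

Result:
id | dept        | salary
---+-------------+-------
2  | Engineering | 66133 
3  | HR          | 106043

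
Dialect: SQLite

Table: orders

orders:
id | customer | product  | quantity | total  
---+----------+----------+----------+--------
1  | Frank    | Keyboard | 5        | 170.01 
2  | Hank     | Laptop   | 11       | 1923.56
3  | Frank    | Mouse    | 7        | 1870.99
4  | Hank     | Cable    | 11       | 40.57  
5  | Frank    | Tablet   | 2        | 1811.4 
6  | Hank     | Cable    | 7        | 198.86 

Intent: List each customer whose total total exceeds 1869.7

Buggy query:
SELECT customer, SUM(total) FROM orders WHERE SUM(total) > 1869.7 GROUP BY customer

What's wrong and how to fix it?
Bug: Aggregate functions cannot appear in a WHERE clause

Fix: Move the aggregate condition to a HAVING clause

Corrected query:
SELECT customer, SUM(total) FROM orders GROUP BY customer HAVING SUM(total) > 1869.7

Result:
customer | SUM(total)
---------+-----------
Frank    | 3852.4    
Hank     | 2162.99   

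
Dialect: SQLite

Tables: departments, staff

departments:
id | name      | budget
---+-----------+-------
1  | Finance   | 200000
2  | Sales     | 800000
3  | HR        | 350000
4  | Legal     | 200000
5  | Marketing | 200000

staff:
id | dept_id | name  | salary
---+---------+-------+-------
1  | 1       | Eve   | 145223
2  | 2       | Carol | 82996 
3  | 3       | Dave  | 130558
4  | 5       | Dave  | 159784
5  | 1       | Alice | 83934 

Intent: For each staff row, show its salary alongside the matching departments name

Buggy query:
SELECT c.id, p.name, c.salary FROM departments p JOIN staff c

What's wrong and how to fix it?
Bug: JOIN with no ON clause produces a cartesian product; every staff row pairs with every departments row

Fix: Specify the join condition linking the foreign key to the parent id

Corrected query:
SELECT c.id, p.name, c.salary FROM departments p JOIN staff c ON c.dept_id = p.id

Result:
id | name      | salary
---+-----------+-------
1  | Finance   | 145223
2  | Sales     | 82996 
3  | HR        | 130558
4  | Marketing | 159784
5  | Finance   | 83934 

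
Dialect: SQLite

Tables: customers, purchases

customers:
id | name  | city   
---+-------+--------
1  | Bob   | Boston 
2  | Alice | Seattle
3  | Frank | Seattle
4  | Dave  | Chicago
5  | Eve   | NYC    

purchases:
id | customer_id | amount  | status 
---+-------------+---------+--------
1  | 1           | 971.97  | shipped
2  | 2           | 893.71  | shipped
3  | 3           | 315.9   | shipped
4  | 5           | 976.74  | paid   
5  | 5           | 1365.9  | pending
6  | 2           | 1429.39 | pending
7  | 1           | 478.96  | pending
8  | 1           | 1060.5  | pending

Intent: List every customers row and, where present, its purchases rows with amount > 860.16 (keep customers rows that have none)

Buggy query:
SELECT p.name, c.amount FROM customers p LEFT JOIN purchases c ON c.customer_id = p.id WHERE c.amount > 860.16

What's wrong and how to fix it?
Bug: Filtering c.amount in WHERE discards the NULL rows produced by LEFT JOIN, turning it into an inner join

Fix: Move the right-table condition into the ON clause so unmatched parents are kept

Corrected query:
SELECT p.name, c.amount FROM customers p LEFT JOIN purchases c ON c.customer_id = p.id AND c.amount > 860.16

Result:
name  | amount 
------+--------
Bob   | 971.97 
Bob   | 1060.5 
Alice | 893.71 
Alice | 1429.39
Frank | NULL   
Dave  | NULL   
Eve   | 976.74 
Eve   | 1365.9 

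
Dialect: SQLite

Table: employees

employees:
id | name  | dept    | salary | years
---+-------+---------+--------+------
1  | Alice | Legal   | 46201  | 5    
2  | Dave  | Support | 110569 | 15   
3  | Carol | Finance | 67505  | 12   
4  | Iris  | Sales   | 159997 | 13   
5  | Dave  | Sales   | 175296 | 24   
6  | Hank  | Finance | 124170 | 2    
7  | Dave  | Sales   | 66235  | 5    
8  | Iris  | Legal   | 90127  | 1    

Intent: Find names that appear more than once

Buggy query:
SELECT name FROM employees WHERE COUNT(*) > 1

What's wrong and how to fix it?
Bug: COUNT(*) is an aggregate and cannot be used in WHERE

Fix: GROUP BY name, then filter groups with HAVING COUNT(*) > 1

Corrected query:
SELECT name FROM employees GROUP BY name HAVING COUNT(*) > 1

Result:
name
----
Dave
Iris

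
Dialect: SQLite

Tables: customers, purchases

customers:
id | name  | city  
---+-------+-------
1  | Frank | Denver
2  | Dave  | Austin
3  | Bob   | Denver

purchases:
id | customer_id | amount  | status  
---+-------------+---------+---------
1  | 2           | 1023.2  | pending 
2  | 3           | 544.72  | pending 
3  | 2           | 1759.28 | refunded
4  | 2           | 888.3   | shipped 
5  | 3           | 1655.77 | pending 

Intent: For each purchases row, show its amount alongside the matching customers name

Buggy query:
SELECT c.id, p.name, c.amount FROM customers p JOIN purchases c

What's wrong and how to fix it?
Bug: JOIN with no ON clause produces a cartesian product; every purchases row pairs with every customers row

Fix: Specify the join condition linking the foreign key to the parent id

Corrected query:
SELECT c.id, p.name, c.amount FROM customers p JOIN purchases c ON c.customer_id = p.id

Result:
id | name | amount 
---+------+--------
1  | Dave | 1023.2 
2  | Bob  | 544.72 
3  | Dave | 1759.28
4  | Dave | 888.3  
5  | Bob  | 1655.77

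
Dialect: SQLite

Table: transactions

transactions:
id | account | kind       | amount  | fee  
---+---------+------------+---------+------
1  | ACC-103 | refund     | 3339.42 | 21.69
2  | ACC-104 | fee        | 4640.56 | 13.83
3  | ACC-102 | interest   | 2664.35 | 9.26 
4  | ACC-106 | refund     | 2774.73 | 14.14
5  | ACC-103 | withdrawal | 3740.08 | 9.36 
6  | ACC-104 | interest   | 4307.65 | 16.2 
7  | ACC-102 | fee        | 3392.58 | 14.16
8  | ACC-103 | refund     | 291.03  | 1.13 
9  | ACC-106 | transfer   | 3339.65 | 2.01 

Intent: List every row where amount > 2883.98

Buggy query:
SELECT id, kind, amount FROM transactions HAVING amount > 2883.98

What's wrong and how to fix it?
Bug: HAVING filters the output of aggregation, but this query has no GROUP BY and no aggregate functions, so SQLite rejects it (HAVING clause on a non-aggregate query); the condition here is per row

Fix: Replace HAVING with WHERE since the condition applies to individual rows

Corrected query:
SELECT id, kind, amount FROM transactions WHERE amount > 2883.98

Result:
id | kind       | amount 
---+------------+--------
1  | refund     | 3339.42
2  | fee        | 4640.56
5  | withdrawal | 3740.08
6  | interest   | 4307.65
7  | fee        | 3392.58
9  | transfer   | 3339.65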